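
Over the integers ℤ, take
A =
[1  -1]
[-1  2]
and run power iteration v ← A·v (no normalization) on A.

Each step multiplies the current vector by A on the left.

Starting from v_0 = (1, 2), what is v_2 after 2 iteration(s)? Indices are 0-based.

v_0 = (1, 2).
v_1 = A·v_0 = (-1, 3).
v_2 = A·v_1 = (-4, 7).

v_2 = (-4, 7)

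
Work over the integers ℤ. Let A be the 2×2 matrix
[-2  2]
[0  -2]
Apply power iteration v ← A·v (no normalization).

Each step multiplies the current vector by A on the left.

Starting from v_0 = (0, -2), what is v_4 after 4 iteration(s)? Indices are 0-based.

v_0 = (0, -2).
v_1 = A·v_0 = (-4, 4).
v_2 = A·v_1 = (16, -8).
v_3 = A·v_2 = (-48, 16).
v_4 = A·v_3 = (128, -32).

v_4 = (128, -32)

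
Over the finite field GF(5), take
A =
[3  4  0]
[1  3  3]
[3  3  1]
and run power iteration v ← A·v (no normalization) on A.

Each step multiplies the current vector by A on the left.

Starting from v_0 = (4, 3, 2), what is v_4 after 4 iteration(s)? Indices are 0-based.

v_0 = (4, 3, 2).
v_1 = A·v_0 = (4, 4, 3).
v_2 = A·v_1 = (3, 0, 2).
v_3 = A·v_2 = (4, 4, 1).
v_4 = A·v_3 = (3, 4, 0).

v_4 = (3, 4, 0)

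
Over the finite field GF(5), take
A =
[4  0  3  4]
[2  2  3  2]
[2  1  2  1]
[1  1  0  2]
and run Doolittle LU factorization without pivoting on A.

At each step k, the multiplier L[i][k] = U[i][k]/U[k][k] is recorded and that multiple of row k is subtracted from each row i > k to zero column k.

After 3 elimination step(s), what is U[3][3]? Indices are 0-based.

k=0: U[0][0]=4
  eliminate (1,0): mult=3, new row 1: (0, 2, 4, 0); set L[1][0]=3
  eliminate (2,0): mult=3, new row 2: (0, 1, 3, 4); set L[2][0]=3
  eliminate (3,0): mult=4, new row 3: (0, 1, 3, 1); set L[3][0]=4
k=1: U[1][1]=2
  eliminate (2,1): mult=3, new row 2: (0, 0, 1, 4); set L[2][1]=3
  eliminate (3,1): mult=3, new row 3: (0, 0, 1, 1); set L[3][1]=3
k=2: U[2][2]=1
  eliminate (3,2): mult=1, new row 3: (0, 0, 0, 2); set L[3][2]=1

U[3][3] = 2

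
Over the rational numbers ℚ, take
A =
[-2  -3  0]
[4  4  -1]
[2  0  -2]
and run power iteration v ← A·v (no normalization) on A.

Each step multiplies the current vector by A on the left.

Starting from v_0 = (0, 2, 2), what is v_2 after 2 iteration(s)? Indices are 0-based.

v_2 = (-6, 4, -4)

v_0 = (0, 2, 2).
v_1 = A·v_0 = (-6, 6, -4).
v_2 = A·v_1 = (-6, 4, -4).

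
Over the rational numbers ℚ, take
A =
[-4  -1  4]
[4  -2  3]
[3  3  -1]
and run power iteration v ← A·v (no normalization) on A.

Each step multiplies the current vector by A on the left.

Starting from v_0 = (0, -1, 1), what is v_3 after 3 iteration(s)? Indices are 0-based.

v_3 = (302, -58, -163)

v_0 = (0, -1, 1).
v_1 = A·v_0 = (5, 5, -4).
v_2 = A·v_1 = (-41, -2, 34).
v_3 = A·v_2 = (302, -58, -163).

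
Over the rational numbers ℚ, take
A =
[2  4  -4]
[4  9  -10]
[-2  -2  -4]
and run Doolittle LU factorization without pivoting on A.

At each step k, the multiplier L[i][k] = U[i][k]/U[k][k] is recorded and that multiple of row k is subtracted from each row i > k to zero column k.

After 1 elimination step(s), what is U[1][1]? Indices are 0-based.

U[1][1] = 1

Step 1: pivot at (0,0) is 2.
  row1 ← row1 − (2)·row0  ⇒  L[1][0]=2, U row1=(0, 1, -2)
  row2 ← row2 − (-1)·row0  ⇒  L[2][0]=-1, U row2=(0, 2, -8)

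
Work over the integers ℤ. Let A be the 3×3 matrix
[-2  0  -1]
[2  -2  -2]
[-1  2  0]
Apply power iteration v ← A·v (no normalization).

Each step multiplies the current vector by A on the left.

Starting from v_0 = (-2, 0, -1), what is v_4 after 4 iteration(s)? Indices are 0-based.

v_4 = (-98, 54, -85)

v_0 = (-2, 0, -1).
v_1 = A·v_0 = (5, -2, 2).
v_2 = A·v_1 = (-12, 10, -9).
v_3 = A·v_2 = (33, -26, 32).
v_4 = A·v_3 = (-98, 54, -85).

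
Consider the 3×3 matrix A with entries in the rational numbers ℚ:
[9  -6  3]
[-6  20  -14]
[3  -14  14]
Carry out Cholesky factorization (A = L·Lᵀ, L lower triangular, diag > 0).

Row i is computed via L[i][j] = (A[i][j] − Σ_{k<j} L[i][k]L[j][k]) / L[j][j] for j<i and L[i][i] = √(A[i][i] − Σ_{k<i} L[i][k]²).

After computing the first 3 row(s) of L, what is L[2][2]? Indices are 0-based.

L[2][2] = 2

Step 1: L[0][0] = √(9) = 3.
  L[1][0] = (-6) / L[0][0] = -2.
Step 2: L[1][1] = √(16) = 4.
  L[2][0] = (3) / L[0][0] = 1.
  L[2][1] = (-12) / L[1][1] = -3.
Step 3: L[2][2] = √(4) = 2.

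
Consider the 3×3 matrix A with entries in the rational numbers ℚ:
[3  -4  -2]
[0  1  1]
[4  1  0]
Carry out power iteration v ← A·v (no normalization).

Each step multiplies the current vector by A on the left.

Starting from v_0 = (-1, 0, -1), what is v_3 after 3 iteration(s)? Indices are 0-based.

v_0 = (-1, 0, -1).
v_1 = A·v_0 = (-1, -1, -4).
v_2 = A·v_1 = (9, -5, -5).
v_3 = A·v_2 = (57, -10, 31).

v_3 = (57, -10, 31)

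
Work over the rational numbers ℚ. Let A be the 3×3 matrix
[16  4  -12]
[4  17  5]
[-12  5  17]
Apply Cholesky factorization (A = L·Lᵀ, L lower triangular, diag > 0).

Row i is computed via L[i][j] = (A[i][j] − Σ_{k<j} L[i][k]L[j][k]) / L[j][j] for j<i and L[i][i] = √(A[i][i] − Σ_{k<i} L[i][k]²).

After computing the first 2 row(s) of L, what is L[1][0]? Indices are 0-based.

Step 1: L[0][0] = √(16) = 4.
  L[1][0] = (4) / L[0][0] = 1.
Step 2: L[1][1] = √(16) = 4.

L[1][0] = 1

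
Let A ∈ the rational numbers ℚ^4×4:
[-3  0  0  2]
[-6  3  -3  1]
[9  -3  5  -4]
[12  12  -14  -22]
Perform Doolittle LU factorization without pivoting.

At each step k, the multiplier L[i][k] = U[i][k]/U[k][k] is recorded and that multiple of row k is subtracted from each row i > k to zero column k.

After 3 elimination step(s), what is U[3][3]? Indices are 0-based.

U[3][3] = -3

k=0: U[0][0]=-3
  eliminate (1,0): mult=2, new row 1: (0, 3, -3, -3); set L[1][0]=2
  eliminate (2,0): mult=-3, new row 2: (0, -3, 5, 2); set L[2][0]=-3
  eliminate (3,0): mult=-4, new row 3: (0, 12, -14, -14); set L[3][0]=-4
k=1: U[1][1]=3
  eliminate (2,1): mult=-1, new row 2: (0, 0, 2, -1); set L[2][1]=-1
  eliminate (3,1): mult=4, new row 3: (0, 0, -2, -2); set L[3][1]=4
k=2: U[2][2]=2
  eliminate (3,2): mult=-1, new row 3: (0, 0, 0, -3); set L[3][2]=-1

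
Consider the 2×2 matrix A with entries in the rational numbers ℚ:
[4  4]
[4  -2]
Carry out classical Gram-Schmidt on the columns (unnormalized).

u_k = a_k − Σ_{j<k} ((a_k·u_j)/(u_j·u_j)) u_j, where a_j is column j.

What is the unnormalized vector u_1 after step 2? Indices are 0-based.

Step 1: u_0 = a_0 = (4, 4).
Step 2: u_1 = a_1 − (1/4)·u_0 = (3, -3).

u_1 = (3, -3)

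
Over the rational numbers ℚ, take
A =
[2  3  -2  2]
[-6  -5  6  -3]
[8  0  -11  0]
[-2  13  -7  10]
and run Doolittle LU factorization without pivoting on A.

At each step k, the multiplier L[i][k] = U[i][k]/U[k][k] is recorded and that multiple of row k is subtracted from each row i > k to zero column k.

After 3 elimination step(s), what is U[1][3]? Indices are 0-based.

k=0: U[0][0]=2
  eliminate (1,0): mult=-3, new row 1: (0, 4, 0, 3); set L[1][0]=-3
  eliminate (2,0): mult=4, new row 2: (0, -12, -3, -8); set L[2][0]=4
  eliminate (3,0): mult=-1, new row 3: (0, 16, -9, 12); set L[3][0]=-1
k=1: U[1][1]=4
  eliminate (2,1): mult=-3, new row 2: (0, 0, -3, 1); set L[2][1]=-3
  eliminate (3,1): mult=4, new row 3: (0, 0, -9, 0); set L[3][1]=4
k=2: U[2][2]=-3
  eliminate (3,2): mult=3, new row 3: (0, 0, 0, -3); set L[3][2]=3

U[1][3] = 3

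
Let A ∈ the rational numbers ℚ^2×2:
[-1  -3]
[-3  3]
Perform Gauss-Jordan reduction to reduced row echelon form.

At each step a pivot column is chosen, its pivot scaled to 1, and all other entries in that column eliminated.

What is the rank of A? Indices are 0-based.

rank = 2

pivot(0,0)=-1: scale R0 → (1, 3)
  clear (1,0): R1 −= (-3)R0 → (0, 12)
pivot(1,1)=12: scale R1 → (0, 1)
  clear (0,1): R0 −= (3)R1 → (1, 0)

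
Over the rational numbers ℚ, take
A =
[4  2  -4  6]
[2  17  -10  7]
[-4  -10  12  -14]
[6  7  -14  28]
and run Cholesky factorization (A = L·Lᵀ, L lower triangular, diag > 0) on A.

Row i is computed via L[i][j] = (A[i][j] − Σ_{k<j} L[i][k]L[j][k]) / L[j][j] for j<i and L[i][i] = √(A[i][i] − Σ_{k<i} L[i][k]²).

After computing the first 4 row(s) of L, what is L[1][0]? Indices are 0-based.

Step 1: L[0][0] = √(4) = 2.
  L[1][0] = (2) / L[0][0] = 1.
Step 2: L[1][1] = √(16) = 4.
  L[2][0] = (-4) / L[0][0] = -2.
  L[2][1] = (-8) / L[1][1] = -2.
Step 3: L[2][2] = √(4) = 2.
  L[3][0] = (6) / L[0][0] = 3.
  L[3][1] = (4) / L[1][1] = 1.
  L[3][2] = (-6) / L[2][2] = -3.
Step 4: L[3][3] = √(9) = 3.

L[1][0] = 1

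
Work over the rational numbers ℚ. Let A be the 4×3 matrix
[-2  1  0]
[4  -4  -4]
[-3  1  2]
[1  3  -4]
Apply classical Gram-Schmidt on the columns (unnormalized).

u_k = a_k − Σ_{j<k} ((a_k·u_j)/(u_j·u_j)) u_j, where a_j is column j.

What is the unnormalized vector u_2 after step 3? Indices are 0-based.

u_2 = (-50/27, -40/27, -29/27, -1)

Step 1: u_0 = a_0 = (-2, 4, -3, 1).
Step 2: u_1 = a_1 − (-3/5)·u_0 = (-1/5, -8/5, -4/5, 18/5).
Step 3: u_2 = a_2 − (-13/15)·u_0 − (-16/27)·u_1 = (-50/27, -40/27, -29/27, -1).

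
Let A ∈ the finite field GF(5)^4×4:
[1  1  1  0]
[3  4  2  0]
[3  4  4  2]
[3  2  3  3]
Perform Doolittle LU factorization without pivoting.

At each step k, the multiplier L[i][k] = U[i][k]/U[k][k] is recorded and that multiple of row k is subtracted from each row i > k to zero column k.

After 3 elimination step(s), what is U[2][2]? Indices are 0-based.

Step 1: pivot at (0,0) is 1.
  row1 ← row1 − (3)·row0  ⇒  L[1][0]=3, U row1=(0, 1, 4, 0)
  row2 ← row2 − (3)·row0  ⇒  L[2][0]=3, U row2=(0, 1, 1, 2)
  row3 ← row3 − (3)·row0  ⇒  L[3][0]=3, U row3=(0, 4, 0, 3)
Step 2: pivot at (1,1) is 1.
  row2 ← row2 − (1)·row1  ⇒  L[2][1]=1, U row2=(0, 0, 2, 2)
  row3 ← row3 − (4)·row1  ⇒  L[3][1]=4, U row3=(0, 0, 4, 3)
Step 3: pivot at (2,2) is 2.
  row3 ← row3 − (2)·row2  ⇒  L[3][2]=2, U row3=(0, 0, 0, 4)

U[2][2] = 2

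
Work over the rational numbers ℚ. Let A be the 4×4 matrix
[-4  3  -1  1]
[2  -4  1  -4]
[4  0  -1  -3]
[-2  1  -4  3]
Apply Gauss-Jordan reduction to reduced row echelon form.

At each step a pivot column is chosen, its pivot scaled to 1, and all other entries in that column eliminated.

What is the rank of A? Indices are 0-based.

rank = 4

[1] R0 /= -4  ⇒  (1, -3/4, 1/4, -1/4)
     R1 -= 2·R0  ⇒  (0, -5/2, 1/2, -7/2)
     R2 -= 4·R0  ⇒  (0, 3, -2, -2)
     R3 -= -2·R0  ⇒  (0, -1/2, -7/2, 5/2)
[2] R1 /= -5/2  ⇒  (0, 1, -1/5, 7/5)
     R0 -= -3/4·R1  ⇒  (1, 0, 1/10, 4/5)
     R2 -= 3·R1  ⇒  (0, 0, -7/5, -31/5)
     R3 -= -1/2·R1  ⇒  (0, 0, -18/5, 16/5)
[3] R2 /= -7/5  ⇒  (0, 0, 1, 31/7)
     R0 -= 1/10·R2  ⇒  (1, 0, 0, 5/14)
     R1 -= -1/5·R2  ⇒  (0, 1, 0, 16/7)
     R3 -= -18/5·R2  ⇒  (0, 0, 0, 134/7)
[4] R3 /= 134/7  ⇒  (0, 0, 0, 1)
     R0 -= 5/14·R3  ⇒  (1, 0, 0, 0)
     R1 -= 16/7·R3  ⇒  (0, 1, 0, 0)
     R2 -= 31/7·R3  ⇒  (0, 0, 1, 0)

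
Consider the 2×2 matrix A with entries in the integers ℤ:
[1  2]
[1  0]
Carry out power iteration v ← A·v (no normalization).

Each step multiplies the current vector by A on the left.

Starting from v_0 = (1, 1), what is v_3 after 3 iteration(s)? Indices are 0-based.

v_0 = (1, 1).
v_1 = A·v_0 = (3, 1).
v_2 = A·v_1 = (5, 3).
v_3 = A·v_2 = (11, 5).

v_3 = (11, 5)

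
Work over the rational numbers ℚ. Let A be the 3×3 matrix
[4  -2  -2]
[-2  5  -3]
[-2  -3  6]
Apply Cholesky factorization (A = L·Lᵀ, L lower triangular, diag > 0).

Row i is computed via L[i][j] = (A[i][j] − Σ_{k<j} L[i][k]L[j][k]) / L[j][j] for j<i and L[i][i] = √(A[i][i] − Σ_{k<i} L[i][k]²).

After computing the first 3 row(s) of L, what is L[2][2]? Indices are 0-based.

L[2][2] = 1

Step 1: L[0][0] = √(4) = 2.
  L[1][0] = (-2) / L[0][0] = -1.
Step 2: L[1][1] = √(4) = 2.
  L[2][0] = (-2) / L[0][0] = -1.
  L[2][1] = (-4) / L[1][1] = -2.
Step 3: L[2][2] = √(1) = 1.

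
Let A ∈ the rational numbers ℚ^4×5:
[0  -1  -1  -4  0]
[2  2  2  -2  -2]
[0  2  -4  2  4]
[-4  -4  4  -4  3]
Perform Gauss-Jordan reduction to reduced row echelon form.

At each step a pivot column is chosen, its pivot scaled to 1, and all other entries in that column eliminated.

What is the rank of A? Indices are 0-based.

pivot(0,0): swap R0↔R1
pivot(0,0)=2: scale R0 → (1, 1, 1, -1, -1)
  clear (3,0): R3 −= (-4)R0 → (0, 0, 8, -8, -1)
pivot(1,1)=-1: scale R1 → (0, 1, 1, 4, 0)
  clear (0,1): R0 −= (1)R1 → (1, 0, 0, -5, -1)
  clear (2,1): R2 −= (2)R1 → (0, 0, -6, -6, 4)
pivot(2,2)=-6: scale R2 → (0, 0, 1, 1, -2/3)
  clear (1,2): R1 −= (1)R2 → (0, 1, 0, 3, 2/3)
  clear (3,2): R3 −= (8)R2 → (0, 0, 0, -16, 13/3)
pivot(3,3)=-16: scale R3 → (0, 0, 0, 1, -13/48)
  clear (0,3): R0 −= (-5)R3 → (1, 0, 0, 0, -113/48)
  clear (1,3): R1 −= (3)R3 → (0, 1, 0, 0, 71/48)
  clear (2,3): R2 −= (1)R3 → (0, 0, 1, 0, -19/48)

rank = 4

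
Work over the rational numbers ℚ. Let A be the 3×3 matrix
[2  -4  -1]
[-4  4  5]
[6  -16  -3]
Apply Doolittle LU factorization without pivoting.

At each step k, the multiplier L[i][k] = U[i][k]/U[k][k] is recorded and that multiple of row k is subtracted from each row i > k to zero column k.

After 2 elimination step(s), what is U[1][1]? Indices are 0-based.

k=0: U[0][0]=2
  eliminate (1,0): mult=-2, new row 1: (0, -4, 3); set L[1][0]=-2
  eliminate (2,0): mult=3, new row 2: (0, -4, 0); set L[2][0]=3
k=1: U[1][1]=-4
  eliminate (2,1): mult=1, new row 2: (0, 0, -3); set L[2][1]=1

U[1][1] = -4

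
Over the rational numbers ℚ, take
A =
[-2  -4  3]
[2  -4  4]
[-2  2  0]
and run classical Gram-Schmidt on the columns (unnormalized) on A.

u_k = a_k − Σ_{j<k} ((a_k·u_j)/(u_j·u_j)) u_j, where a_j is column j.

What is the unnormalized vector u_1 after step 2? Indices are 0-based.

u_1 = (-14/3, -10/3, 4/3)

Step 1: u_0 = a_0 = (-2, 2, -2).
Step 2: u_1 = a_1 − (-1/3)·u_0 = (-14/3, -10/3, 4/3).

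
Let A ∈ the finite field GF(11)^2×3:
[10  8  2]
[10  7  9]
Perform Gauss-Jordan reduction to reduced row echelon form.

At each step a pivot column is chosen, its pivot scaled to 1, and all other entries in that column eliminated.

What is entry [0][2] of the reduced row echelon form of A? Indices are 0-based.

step 1: normalize row 0 (÷10) = (1, 3, 9)
  row 1: subtract 10×row0 = (0, 10, 7)
step 2: normalize row 1 (÷10) = (0, 1, 4)
  row 0: subtract 3×row1 = (1, 0, 8)

M[0][2] = 8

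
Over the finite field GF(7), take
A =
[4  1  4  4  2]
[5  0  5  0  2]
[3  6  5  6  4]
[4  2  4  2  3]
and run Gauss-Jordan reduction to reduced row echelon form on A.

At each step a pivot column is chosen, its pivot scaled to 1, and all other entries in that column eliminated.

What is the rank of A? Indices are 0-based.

pivot(0,0)=4: scale R0 → (1, 2, 1, 1, 4)
  clear (1,0): R1 −= (5)R0 → (0, 4, 0, 2, 3)
  clear (2,0): R2 −= (3)R0 → (0, 0, 2, 3, 6)
  clear (3,0): R3 −= (4)R0 → (0, 1, 0, 5, 1)
pivot(1,1)=4: scale R1 → (0, 1, 0, 4, 6)
  clear (0,1): R0 −= (2)R1 → (1, 0, 1, 0, 6)
  clear (3,1): R3 −= (1)R1 → (0, 0, 0, 1, 2)
pivot(2,2)=2: scale R2 → (0, 0, 1, 5, 3)
  clear (0,2): R0 −= (1)R2 → (1, 0, 0, 2, 3)
pivot(3,3)=1: scale R3 → (0, 0, 0, 1, 2)
  clear (0,3): R0 −= (2)R3 → (1, 0, 0, 0, 6)
  clear (1,3): R1 −= (4)R3 → (0, 1, 0, 0, 5)
  clear (2,3): R2 −= (5)R3 → (0, 0, 1, 0, 0)

rank = 4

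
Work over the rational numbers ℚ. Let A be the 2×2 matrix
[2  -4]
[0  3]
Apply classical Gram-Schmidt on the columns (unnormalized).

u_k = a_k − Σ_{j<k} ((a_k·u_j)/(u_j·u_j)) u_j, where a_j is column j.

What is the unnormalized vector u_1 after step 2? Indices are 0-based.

u_1 = (0, 3)

Step 1: u_0 = a_0 = (2, 0).
Step 2: u_1 = a_1 − (-2)·u_0 = (0, 3).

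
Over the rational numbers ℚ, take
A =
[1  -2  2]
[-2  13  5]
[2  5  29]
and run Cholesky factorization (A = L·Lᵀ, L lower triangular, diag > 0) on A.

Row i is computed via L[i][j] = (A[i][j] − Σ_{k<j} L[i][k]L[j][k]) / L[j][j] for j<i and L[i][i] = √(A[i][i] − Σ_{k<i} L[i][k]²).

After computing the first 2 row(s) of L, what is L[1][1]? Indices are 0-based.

Step 1: L[0][0] = √(1) = 1.
  L[1][0] = (-2) / L[0][0] = -2.
Step 2: L[1][1] = √(9) = 3.

L[1][1] = 3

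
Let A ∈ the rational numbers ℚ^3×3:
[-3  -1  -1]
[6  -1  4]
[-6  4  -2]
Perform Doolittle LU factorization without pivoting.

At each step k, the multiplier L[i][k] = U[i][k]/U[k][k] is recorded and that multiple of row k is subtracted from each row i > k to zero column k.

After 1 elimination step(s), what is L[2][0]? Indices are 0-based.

Step 1: pivot at (0,0) is -3.
  row1 ← row1 − (-2)·row0  ⇒  L[1][0]=-2, U row1=(0, -3, 2)
  row2 ← row2 − (2)·row0  ⇒  L[2][0]=2, U row2=(0, 6, 0)

L[2][0] = 2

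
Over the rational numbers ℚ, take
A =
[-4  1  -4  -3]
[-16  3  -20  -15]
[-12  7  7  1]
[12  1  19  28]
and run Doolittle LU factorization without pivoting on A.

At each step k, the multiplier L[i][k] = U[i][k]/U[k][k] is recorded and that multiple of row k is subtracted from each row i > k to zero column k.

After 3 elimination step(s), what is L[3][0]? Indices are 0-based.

L[3][0] = -3

k=0: U[0][0]=-4
  eliminate (1,0): mult=4, new row 1: (0, -1, -4, -3); set L[1][0]=4
  eliminate (2,0): mult=3, new row 2: (0, 4, 19, 10); set L[2][0]=3
  eliminate (3,0): mult=-3, new row 3: (0, 4, 7, 19); set L[3][0]=-3
k=1: U[1][1]=-1
  eliminate (2,1): mult=-4, new row 2: (0, 0, 3, -2); set L[2][1]=-4
  eliminate (3,1): mult=-4, new row 3: (0, 0, -9, 7); set L[3][1]=-4
k=2: U[2][2]=3
  eliminate (3,2): mult=-3, new row 3: (0, 0, 0, 1); set L[3][2]=-3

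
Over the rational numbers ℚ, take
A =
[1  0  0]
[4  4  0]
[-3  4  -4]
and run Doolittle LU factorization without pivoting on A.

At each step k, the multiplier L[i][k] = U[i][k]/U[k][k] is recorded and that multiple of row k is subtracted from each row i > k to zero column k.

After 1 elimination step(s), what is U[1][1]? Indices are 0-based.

U[1][1] = 4

[col 0] pivot 1
  R1 -= 4*R0 → (0, 4, 0)  (L[1][0] := 4)
  R2 -= -3*R0 → (0, 4, -4)  (L[2][0] := -3)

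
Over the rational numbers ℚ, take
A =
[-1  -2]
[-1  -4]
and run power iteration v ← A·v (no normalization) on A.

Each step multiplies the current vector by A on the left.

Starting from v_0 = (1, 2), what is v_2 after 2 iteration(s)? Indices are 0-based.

v_2 = (23, 41)

v_0 = (1, 2).
v_1 = A·v_0 = (-5, -9).
v_2 = A·v_1 = (23, 41).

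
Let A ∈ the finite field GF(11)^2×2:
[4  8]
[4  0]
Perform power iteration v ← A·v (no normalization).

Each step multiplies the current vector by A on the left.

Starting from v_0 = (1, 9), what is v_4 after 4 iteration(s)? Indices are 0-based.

v_4 = (6, 1)

v_0 = (1, 9).
v_1 = A·v_0 = (10, 4).
v_2 = A·v_1 = (6, 7).
v_3 = A·v_2 = (3, 2).
v_4 = A·v_3 = (6, 1).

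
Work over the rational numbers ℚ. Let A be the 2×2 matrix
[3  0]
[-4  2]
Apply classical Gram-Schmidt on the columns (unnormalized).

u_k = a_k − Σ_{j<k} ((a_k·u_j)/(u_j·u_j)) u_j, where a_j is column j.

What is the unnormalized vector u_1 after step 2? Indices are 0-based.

u_1 = (24/25, 18/25)

Step 1: u_0 = a_0 = (3, -4).
Step 2: u_1 = a_1 − (-8/25)·u_0 = (24/25, 18/25).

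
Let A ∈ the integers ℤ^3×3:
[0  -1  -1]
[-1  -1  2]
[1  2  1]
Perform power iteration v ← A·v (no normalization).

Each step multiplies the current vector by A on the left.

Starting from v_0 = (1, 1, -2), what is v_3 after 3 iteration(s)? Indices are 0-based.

v_3 = (3, -32, 9)

v_0 = (1, 1, -2).
v_1 = A·v_0 = (1, -6, 1).
v_2 = A·v_1 = (5, 7, -10).
v_3 = A·v_2 = (3, -32, 9).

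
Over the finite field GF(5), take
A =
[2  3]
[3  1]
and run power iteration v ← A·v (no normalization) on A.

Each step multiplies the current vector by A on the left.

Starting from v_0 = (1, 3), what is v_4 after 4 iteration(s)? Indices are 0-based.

v_4 = (1, 0)

v_0 = (1, 3).
v_1 = A·v_0 = (1, 1).
v_2 = A·v_1 = (0, 4).
v_3 = A·v_2 = (2, 4).
v_4 = A·v_3 = (1, 0).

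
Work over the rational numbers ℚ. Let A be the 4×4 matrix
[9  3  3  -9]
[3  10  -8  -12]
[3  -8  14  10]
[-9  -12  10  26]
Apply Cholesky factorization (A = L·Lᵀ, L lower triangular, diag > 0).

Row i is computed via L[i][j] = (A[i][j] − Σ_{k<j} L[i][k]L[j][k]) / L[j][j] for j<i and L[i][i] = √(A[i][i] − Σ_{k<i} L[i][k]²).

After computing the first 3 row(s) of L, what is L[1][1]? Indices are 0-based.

L[1][1] = 3

Step 1: L[0][0] = √(9) = 3.
  L[1][0] = (3) / L[0][0] = 1.
Step 2: L[1][1] = √(9) = 3.
  L[2][0] = (3) / L[0][0] = 1.
  L[2][1] = (-9) / L[1][1] = -3.
Step 3: L[2][2] = √(4) = 2.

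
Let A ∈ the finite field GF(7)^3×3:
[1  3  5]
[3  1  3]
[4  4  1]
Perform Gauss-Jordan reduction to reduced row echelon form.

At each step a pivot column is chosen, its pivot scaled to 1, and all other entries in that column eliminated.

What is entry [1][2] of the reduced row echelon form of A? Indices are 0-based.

pivot(0,0)=1: scale R0 → (1, 3, 5)
  clear (1,0): R1 −= (3)R0 → (0, 6, 2)
  clear (2,0): R2 −= (4)R0 → (0, 6, 2)
pivot(1,1)=6: scale R1 → (0, 1, 5)
  clear (0,1): R0 −= (3)R1 → (1, 0, 4)
  clear (2,1): R2 −= (6)R1 → (0, 0, 0)
col 2: no nonzero at/below row 2; advance.

M[1][2] = 5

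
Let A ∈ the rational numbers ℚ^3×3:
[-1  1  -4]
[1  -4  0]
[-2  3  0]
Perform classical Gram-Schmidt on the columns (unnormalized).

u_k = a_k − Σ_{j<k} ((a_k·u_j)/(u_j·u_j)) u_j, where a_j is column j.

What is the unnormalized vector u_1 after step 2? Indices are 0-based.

u_1 = (-5/6, -13/6, -2/3)

Step 1: u_0 = a_0 = (-1, 1, -2).
Step 2: u_1 = a_1 − (-11/6)·u_0 = (-5/6, -13/6, -2/3).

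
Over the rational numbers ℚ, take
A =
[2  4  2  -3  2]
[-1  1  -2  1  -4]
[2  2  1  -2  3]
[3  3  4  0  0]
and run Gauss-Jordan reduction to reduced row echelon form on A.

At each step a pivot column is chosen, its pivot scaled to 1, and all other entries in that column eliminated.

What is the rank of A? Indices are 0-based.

step 1: normalize row 0 (÷2) = (1, 2, 1, -3/2, 1)
  row 1: subtract -1×row0 = (0, 3, -1, -1/2, -3)
  row 2: subtract 2×row0 = (0, -2, -1, 1, 1)
  row 3: subtract 3×row0 = (0, -3, 1, 9/2, -3)
step 2: normalize row 1 (÷3) = (0, 1, -1/3, -1/6, -1)
  row 0: subtract 2×row1 = (1, 0, 5/3, -7/6, 3)
  row 2: subtract -2×row1 = (0, 0, -5/3, 2/3, -1)
  row 3: subtract -3×row1 = (0, 0, 0, 4, -6)
step 3: normalize row 2 (÷-5/3) = (0, 0, 1, -2/5, 3/5)
  row 0: subtract 5/3×row2 = (1, 0, 0, -1/2, 2)
  row 1: subtract -1/3×row2 = (0, 1, 0, -3/10, -4/5)
step 4: normalize row 3 (÷4) = (0, 0, 0, 1, -3/2)
  row 0: subtract -1/2×row3 = (1, 0, 0, 0, 5/4)
  row 1: subtract -3/10×row3 = (0, 1, 0, 0, -5/4)
  row 2: subtract -2/5×row3 = (0, 0, 1, 0, 0)

rank = 4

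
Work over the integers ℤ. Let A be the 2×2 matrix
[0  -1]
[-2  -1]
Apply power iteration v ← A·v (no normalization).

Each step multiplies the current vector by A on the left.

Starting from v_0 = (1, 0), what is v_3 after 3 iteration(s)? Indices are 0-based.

v_3 = (-2, -6)

v_0 = (1, 0).
v_1 = A·v_0 = (0, -2).
v_2 = A·v_1 = (2, 2).
v_3 = A·v_2 = (-2, -6).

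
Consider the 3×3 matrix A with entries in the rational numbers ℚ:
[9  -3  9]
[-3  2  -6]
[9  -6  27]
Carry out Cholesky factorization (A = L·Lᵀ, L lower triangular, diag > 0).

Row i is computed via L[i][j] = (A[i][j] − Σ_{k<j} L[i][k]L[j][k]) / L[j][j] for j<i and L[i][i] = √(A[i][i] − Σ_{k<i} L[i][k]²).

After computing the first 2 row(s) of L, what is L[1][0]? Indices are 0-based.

Step 1: L[0][0] = √(9) = 3.
  L[1][0] = (-3) / L[0][0] = -1.
Step 2: L[1][1] = √(1) = 1.

L[1][0] = -1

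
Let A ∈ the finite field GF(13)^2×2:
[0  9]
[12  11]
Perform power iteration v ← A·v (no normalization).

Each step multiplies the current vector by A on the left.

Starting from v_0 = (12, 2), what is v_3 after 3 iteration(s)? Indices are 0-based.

v_0 = (12, 2).
v_1 = A·v_0 = (5, 10).
v_2 = A·v_1 = (12, 1).
v_3 = A·v_2 = (9, 12).

v_3 = (9, 12)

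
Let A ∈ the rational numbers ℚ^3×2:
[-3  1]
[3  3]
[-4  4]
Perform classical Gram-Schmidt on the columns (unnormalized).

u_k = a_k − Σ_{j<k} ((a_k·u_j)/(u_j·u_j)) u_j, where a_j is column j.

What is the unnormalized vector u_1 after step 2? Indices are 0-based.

Step 1: u_0 = a_0 = (-3, 3, -4).
Step 2: u_1 = a_1 − (-5/17)·u_0 = (2/17, 66/17, 48/17).

u_1 = (2/17, 66/17, 48/17)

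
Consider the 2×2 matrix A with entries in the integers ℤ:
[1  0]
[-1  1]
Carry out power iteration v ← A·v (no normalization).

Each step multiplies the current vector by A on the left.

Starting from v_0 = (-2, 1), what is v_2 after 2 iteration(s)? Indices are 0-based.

v_0 = (-2, 1).
v_1 = A·v_0 = (-2, 3).
v_2 = A·v_1 = (-2, 5).

v_2 = (-2, 5)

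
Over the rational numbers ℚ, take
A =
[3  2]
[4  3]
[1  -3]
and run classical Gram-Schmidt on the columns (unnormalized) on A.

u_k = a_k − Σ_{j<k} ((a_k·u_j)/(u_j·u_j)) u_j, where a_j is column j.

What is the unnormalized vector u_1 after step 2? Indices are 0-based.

Step 1: u_0 = a_0 = (3, 4, 1).
Step 2: u_1 = a_1 − (15/26)·u_0 = (7/26, 9/13, -93/26).

u_1 = (7/26, 9/13, -93/26)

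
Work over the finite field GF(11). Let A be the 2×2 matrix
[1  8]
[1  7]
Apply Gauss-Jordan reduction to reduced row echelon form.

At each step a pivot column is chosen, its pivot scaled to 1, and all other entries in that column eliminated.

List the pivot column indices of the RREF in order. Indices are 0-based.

[1] R0 /= 1  ⇒  (1, 8)
     R1 -= 1·R0  ⇒  (0, 10)
[2] R1 /= 10  ⇒  (0, 1)
     R0 -= 8·R1  ⇒  (1, 0)

pivot columns: 0, 1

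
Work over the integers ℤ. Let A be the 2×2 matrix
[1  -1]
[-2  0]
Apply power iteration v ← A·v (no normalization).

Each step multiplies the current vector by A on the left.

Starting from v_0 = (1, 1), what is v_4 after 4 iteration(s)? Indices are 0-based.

v_4 = (6, -4)

v_0 = (1, 1).
v_1 = A·v_0 = (0, -2).
v_2 = A·v_1 = (2, 0).
v_3 = A·v_2 = (2, -4).
v_4 = A·v_3 = (6, -4).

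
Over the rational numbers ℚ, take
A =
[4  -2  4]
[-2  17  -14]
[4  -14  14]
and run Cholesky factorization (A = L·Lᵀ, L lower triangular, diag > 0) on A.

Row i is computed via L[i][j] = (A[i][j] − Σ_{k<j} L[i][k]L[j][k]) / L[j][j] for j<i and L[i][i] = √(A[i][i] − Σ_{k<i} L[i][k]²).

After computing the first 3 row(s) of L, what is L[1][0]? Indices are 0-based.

Step 1: L[0][0] = √(4) = 2.
  L[1][0] = (-2) / L[0][0] = -1.
Step 2: L[1][1] = √(16) = 4.
  L[2][0] = (4) / L[0][0] = 2.
  L[2][1] = (-12) / L[1][1] = -3.
Step 3: L[2][2] = √(1) = 1.

L[1][0] = -1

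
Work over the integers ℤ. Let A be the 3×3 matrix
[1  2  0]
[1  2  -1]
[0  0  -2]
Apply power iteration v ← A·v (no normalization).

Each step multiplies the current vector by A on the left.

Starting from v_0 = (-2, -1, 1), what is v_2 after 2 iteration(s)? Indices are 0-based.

v_0 = (-2, -1, 1).
v_1 = A·v_0 = (-4, -5, -2).
v_2 = A·v_1 = (-14, -12, 4).

v_2 = (-14, -12, 4)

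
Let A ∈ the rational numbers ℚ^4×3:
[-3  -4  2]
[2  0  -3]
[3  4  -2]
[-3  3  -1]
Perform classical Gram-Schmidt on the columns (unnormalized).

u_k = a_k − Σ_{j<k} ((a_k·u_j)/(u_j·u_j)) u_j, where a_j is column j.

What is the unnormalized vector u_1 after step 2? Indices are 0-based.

Step 1: u_0 = a_0 = (-3, 2, 3, -3).
Step 2: u_1 = a_1 − (15/31)·u_0 = (-79/31, -30/31, 79/31, 138/31).

u_1 = (-79/31, -30/31, 79/31, 138/31)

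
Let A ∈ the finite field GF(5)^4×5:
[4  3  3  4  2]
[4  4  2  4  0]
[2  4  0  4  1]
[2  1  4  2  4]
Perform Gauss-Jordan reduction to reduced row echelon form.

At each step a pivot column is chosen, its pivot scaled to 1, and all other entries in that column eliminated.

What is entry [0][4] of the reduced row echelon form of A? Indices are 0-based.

step 1: normalize row 0 (÷4) = (1, 2, 2, 1, 3)
  row 1: subtract 4×row0 = (0, 1, 4, 0, 3)
  row 2: subtract 2×row0 = (0, 0, 1, 2, 0)
  row 3: subtract 2×row0 = (0, 2, 0, 0, 3)
step 2: normalize row 1 (÷1) = (0, 1, 4, 0, 3)
  row 0: subtract 2×row1 = (1, 0, 4, 1, 2)
  row 3: subtract 2×row1 = (0, 0, 2, 0, 2)
step 3: normalize row 2 (÷1) = (0, 0, 1, 2, 0)
  row 0: subtract 4×row2 = (1, 0, 0, 3, 2)
  row 1: subtract 4×row2 = (0, 1, 0, 2, 3)
  row 3: subtract 2×row2 = (0, 0, 0, 1, 2)
step 4: normalize row 3 (÷1) = (0, 0, 0, 1, 2)
  row 0: subtract 3×row3 = (1, 0, 0, 0, 1)
  row 1: subtract 2×row3 = (0, 1, 0, 0, 4)
  row 2: subtract 2×row3 = (0, 0, 1, 0, 1)

M[0][4] = 1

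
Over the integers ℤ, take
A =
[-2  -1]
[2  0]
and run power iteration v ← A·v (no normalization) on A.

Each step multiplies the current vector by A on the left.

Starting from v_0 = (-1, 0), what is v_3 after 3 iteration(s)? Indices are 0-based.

v_0 = (-1, 0).
v_1 = A·v_0 = (2, -2).
v_2 = A·v_1 = (-2, 4).
v_3 = A·v_2 = (0, -4).

v_3 = (0, -4)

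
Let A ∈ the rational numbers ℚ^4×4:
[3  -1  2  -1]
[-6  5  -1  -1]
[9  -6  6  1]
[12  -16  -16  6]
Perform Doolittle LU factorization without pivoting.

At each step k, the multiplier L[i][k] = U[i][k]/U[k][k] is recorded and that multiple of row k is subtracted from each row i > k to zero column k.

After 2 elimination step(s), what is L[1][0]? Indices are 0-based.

Step 1: pivot at (0,0) is 3.
  row1 ← row1 − (-2)·row0  ⇒  L[1][0]=-2, U row1=(0, 3, 3, -3)
  row2 ← row2 − (3)·row0  ⇒  L[2][0]=3, U row2=(0, -3, 0, 4)
  row3 ← row3 − (4)·row0  ⇒  L[3][0]=4, U row3=(0, -12, -24, 10)
Step 2: pivot at (1,1) is 3.
  row2 ← row2 − (-1)·row1  ⇒  L[2][1]=-1, U row2=(0, 0, 3, 1)
  row3 ← row3 − (-4)·row1  ⇒  L[3][1]=-4, U row3=(0, 0, -12, -2)

L[1][0] = -2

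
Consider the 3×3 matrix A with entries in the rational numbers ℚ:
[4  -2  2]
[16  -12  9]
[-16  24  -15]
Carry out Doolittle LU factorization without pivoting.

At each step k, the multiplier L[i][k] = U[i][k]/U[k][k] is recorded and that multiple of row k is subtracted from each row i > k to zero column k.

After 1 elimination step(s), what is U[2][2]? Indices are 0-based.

k=0: U[0][0]=4
  eliminate (1,0): mult=4, new row 1: (0, -4, 1); set L[1][0]=4
  eliminate (2,0): mult=-4, new row 2: (0, 16, -7); set L[2][0]=-4

U[2][2] = -7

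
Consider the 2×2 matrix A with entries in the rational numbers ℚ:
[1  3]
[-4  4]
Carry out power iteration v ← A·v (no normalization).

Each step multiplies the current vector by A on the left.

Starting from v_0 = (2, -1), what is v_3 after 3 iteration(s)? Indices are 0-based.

v_3 = (-169, -28)

v_0 = (2, -1).
v_1 = A·v_0 = (-1, -12).
v_2 = A·v_1 = (-37, -44).
v_3 = A·v_2 = (-169, -28).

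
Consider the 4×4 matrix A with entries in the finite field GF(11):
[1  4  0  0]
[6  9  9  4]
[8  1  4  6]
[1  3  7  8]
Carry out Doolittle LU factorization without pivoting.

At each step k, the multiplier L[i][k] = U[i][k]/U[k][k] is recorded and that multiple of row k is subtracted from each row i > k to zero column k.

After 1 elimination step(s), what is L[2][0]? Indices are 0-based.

Step 1: pivot at (0,0) is 1.
  row1 ← row1 − (6)·row0  ⇒  L[1][0]=6, U row1=(0, 7, 9, 4)
  row2 ← row2 − (8)·row0  ⇒  L[2][0]=8, U row2=(0, 2, 4, 6)
  row3 ← row3 − (1)·row0  ⇒  L[3][0]=1, U row3=(0, 10, 7, 8)

L[2][0] = 8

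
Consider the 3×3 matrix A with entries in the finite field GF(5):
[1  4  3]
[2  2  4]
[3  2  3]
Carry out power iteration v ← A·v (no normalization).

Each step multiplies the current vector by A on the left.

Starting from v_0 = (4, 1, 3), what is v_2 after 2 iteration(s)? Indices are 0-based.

v_0 = (4, 1, 3).
v_1 = A·v_0 = (2, 2, 3).
v_2 = A·v_1 = (4, 0, 4).

v_2 = (4, 0, 4)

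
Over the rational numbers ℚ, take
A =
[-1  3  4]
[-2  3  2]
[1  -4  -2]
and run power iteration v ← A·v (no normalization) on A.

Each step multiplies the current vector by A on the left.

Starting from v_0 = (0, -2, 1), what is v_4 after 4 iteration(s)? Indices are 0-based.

v_4 = (-66, -60, 66)

v_0 = (0, -2, 1).
v_1 = A·v_0 = (-2, -4, 6).
v_2 = A·v_1 = (14, 4, 2).
v_3 = A·v_2 = (6, -12, -6).
v_4 = A·v_3 = (-66, -60, 66).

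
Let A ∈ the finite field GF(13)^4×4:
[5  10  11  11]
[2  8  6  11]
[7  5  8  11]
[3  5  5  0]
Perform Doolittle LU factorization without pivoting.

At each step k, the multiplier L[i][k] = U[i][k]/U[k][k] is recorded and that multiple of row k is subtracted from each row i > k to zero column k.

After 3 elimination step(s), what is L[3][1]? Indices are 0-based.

L[3][1] = 3

[col 0] pivot 5
  R1 -= 3*R0 → (0, 4, 12, 4)  (L[1][0] := 3)
  R2 -= 4*R0 → (0, 4, 3, 6)  (L[2][0] := 4)
  R3 -= 11*R0 → (0, 12, 1, 9)  (L[3][0] := 11)
[col 1] pivot 4
  R2 -= 1*R1 → (0, 0, 4, 2)  (L[2][1] := 1)
  R3 -= 3*R1 → (0, 0, 4, 10)  (L[3][1] := 3)
[col 2] pivot 4
  R3 -= 1*R2 → (0, 0, 0, 8)  (L[3][2] := 1)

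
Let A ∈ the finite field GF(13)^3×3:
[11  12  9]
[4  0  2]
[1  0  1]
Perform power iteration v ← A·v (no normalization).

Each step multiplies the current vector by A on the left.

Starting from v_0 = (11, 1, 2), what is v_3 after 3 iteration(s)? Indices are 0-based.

v_0 = (11, 1, 2).
v_1 = A·v_0 = (8, 9, 0).
v_2 = A·v_1 = (1, 6, 8).
v_3 = A·v_2 = (12, 7, 9).

v_3 = (12, 7, 9)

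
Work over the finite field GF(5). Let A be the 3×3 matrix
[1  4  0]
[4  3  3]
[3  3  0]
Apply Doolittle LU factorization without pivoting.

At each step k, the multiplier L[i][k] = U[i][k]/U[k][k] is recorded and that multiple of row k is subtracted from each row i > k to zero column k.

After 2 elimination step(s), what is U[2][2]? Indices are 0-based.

k=0: U[0][0]=1
  eliminate (1,0): mult=4, new row 1: (0, 2, 3); set L[1][0]=4
  eliminate (2,0): mult=3, new row 2: (0, 1, 0); set L[2][0]=3
k=1: U[1][1]=2
  eliminate (2,1): mult=3, new row 2: (0, 0, 1); set L[2][1]=3

U[2][2] = 1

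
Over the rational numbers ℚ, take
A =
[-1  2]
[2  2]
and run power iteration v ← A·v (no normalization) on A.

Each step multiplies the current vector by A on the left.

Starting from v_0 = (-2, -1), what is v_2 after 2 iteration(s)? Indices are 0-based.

v_0 = (-2, -1).
v_1 = A·v_0 = (0, -6).
v_2 = A·v_1 = (-12, -12).

v_2 = (-12, -12)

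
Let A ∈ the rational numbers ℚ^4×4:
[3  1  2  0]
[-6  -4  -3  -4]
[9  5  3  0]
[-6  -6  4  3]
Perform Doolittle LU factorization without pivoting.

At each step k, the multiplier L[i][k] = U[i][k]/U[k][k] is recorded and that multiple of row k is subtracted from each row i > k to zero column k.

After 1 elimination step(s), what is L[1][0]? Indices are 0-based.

k=0: U[0][0]=3
  eliminate (1,0): mult=-2, new row 1: (0, -2, 1, -4); set L[1][0]=-2
  eliminate (2,0): mult=3, new row 2: (0, 2, -3, 0); set L[2][0]=3
  eliminate (3,0): mult=-2, new row 3: (0, -4, 8, 3); set L[3][0]=-2

L[1][0] = -2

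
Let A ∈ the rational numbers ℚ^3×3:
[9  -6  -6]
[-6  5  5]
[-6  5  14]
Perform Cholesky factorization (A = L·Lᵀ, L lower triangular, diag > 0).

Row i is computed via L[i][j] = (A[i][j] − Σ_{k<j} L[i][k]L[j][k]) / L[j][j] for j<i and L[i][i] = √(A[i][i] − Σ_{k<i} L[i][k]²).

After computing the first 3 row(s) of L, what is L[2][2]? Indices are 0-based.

L[2][2] = 3

Step 1: L[0][0] = √(9) = 3.
  L[1][0] = (-6) / L[0][0] = -2.
Step 2: L[1][1] = √(1) = 1.
  L[2][0] = (-6) / L[0][0] = -2.
  L[2][1] = (1) / L[1][1] = 1.
Step 3: L[2][2] = √(9) = 3.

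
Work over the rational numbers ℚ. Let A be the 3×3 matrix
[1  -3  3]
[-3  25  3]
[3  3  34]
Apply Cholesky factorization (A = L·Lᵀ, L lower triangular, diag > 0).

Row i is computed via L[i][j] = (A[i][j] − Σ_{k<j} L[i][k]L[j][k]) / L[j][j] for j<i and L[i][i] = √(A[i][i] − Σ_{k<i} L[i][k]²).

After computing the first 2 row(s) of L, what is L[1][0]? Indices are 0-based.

Step 1: L[0][0] = √(1) = 1.
  L[1][0] = (-3) / L[0][0] = -3.
Step 2: L[1][1] = √(16) = 4.

L[1][0] = -3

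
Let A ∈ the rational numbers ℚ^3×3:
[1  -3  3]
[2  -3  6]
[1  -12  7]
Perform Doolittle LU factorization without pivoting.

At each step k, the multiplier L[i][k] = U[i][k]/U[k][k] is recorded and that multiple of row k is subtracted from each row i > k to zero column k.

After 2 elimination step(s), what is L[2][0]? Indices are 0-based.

L[2][0] = 1

[col 0] pivot 1
  R1 -= 2*R0 → (0, 3, 0)  (L[1][0] := 2)
  R2 -= 1*R0 → (0, -9, 4)  (L[2][0] := 1)
[col 1] pivot 3
  R2 -= -3*R1 → (0, 0, 4)  (L[2][1] := -3)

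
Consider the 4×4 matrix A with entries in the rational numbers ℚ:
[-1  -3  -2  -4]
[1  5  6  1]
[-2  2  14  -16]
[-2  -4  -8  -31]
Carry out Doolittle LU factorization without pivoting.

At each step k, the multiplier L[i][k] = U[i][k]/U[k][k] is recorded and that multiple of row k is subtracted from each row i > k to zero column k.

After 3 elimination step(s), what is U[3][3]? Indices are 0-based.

U[3][3] = -4

k=0: U[0][0]=-1
  eliminate (1,0): mult=-1, new row 1: (0, 2, 4, -3); set L[1][0]=-1
  eliminate (2,0): mult=2, new row 2: (0, 8, 18, -8); set L[2][0]=2
  eliminate (3,0): mult=2, new row 3: (0, 2, -4, -23); set L[3][0]=2
k=1: U[1][1]=2
  eliminate (2,1): mult=4, new row 2: (0, 0, 2, 4); set L[2][1]=4
  eliminate (3,1): mult=1, new row 3: (0, 0, -8, -20); set L[3][1]=1
k=2: U[2][2]=2
  eliminate (3,2): mult=-4, new row 3: (0, 0, 0, -4); set L[3][2]=-4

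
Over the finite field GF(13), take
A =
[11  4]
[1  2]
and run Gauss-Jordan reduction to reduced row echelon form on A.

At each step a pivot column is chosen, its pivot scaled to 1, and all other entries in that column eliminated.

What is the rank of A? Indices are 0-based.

[1] R0 /= 11  ⇒  (1, 11)
     R1 -= 1·R0  ⇒  (0, 4)
[2] R1 /= 4  ⇒  (0, 1)
     R0 -= 11·R1  ⇒  (1, 0)

rank = 2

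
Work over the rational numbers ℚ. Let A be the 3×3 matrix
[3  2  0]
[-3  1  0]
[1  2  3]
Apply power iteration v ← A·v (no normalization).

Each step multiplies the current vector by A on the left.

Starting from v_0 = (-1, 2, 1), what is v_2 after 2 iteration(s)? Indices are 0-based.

v_2 = (13, 2, 29)

v_0 = (-1, 2, 1).
v_1 = A·v_0 = (1, 5, 6).
v_2 = A·v_1 = (13, 2, 29).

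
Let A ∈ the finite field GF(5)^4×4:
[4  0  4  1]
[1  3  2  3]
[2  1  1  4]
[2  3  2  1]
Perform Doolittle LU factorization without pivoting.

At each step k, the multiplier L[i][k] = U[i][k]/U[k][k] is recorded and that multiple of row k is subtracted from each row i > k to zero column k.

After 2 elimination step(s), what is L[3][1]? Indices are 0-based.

L[3][1] = 1

Step 1: pivot at (0,0) is 4.
  row1 ← row1 − (4)·row0  ⇒  L[1][0]=4, U row1=(0, 3, 1, 4)
  row2 ← row2 − (3)·row0  ⇒  L[2][0]=3, U row2=(0, 1, 4, 1)
  row3 ← row3 − (3)·row0  ⇒  L[3][0]=3, U row3=(0, 3, 0, 3)
Step 2: pivot at (1,1) is 3.
  row2 ← row2 − (2)·row1  ⇒  L[2][1]=2, U row2=(0, 0, 2, 3)
  row3 ← row3 − (1)·row1  ⇒  L[3][1]=1, U row3=(0, 0, 4, 4)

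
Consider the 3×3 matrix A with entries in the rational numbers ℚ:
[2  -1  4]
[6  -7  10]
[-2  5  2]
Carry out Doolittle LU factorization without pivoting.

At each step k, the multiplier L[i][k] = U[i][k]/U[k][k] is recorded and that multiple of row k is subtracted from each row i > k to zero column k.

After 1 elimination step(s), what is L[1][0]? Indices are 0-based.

[col 0] pivot 2
  R1 -= 3*R0 → (0, -4, -2)  (L[1][0] := 3)
  R2 -= -1*R0 → (0, 4, 6)  (L[2][0] := -1)

L[1][0] = 3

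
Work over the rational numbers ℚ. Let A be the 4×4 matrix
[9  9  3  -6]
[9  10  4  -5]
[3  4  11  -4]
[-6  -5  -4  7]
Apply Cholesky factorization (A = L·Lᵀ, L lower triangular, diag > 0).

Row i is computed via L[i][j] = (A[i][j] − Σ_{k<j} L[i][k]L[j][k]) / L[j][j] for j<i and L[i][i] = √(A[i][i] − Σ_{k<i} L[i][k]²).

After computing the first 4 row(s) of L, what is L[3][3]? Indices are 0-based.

L[3][3] = 1

Step 1: L[0][0] = √(9) = 3.
  L[1][0] = (9) / L[0][0] = 3.
Step 2: L[1][1] = √(1) = 1.
  L[2][0] = (3) / L[0][0] = 1.
  L[2][1] = (1) / L[1][1] = 1.
Step 3: L[2][2] = √(9) = 3.
  L[3][0] = (-6) / L[0][0] = -2.
  L[3][1] = (1) / L[1][1] = 1.
  L[3][2] = (-3) / L[2][2] = -1.
Step 4: L[3][3] = √(1) = 1.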